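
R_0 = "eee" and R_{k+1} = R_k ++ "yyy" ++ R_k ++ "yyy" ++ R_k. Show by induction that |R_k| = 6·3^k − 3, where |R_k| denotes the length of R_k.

Base case: |R_0| = 3, and 6·3^0 − 3 = 3.
Assume |R_m| = 6·3^m − 3.
Then |R_{m+1}| = 3|R_m| + 6 = 3(6·3^m − 3) + 6 = 6·3^{m+1} − 9 + 6 = 6·3^{m+1} − 3.
Hence |R_k| = 6·3^k − 3 for every k ≥ 0, by induction.

|R_k| = 6·3^k − 3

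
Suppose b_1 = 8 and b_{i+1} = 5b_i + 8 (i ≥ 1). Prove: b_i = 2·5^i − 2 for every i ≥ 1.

Base case: b_1 = 8, and 2·5^1 − 2 = 10 − 2 = 8.
Assume b_r = 2·5^r − 2 for some r ≥ 1.
Then b_{r+1} = 5b_r + 8 = 5·(2·5^r − 2) + 8 = 10·5^r − 10 + 8 = 2·5^{r+1} − 2.
By induction, b_i = 2·5^i − 2 for all i ≥ 1.

b_i = 2·5^i − 2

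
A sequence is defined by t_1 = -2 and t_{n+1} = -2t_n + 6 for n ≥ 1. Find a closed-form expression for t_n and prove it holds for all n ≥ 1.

Claim: t_n = 2·(-2)^n + 2.

Base case: t_1 = -2, and 2·(-2)^1 + 2 = -4 + 2 = -2.
Assume t_r = 2·(-2)^r + 2 for some r ≥ 1.
Then t_{r+1} = -2t_r + 6 = -2·(2·(-2)^r + 2) + 6 = -4·(-2)^r − 4 + 6 = 2·(-2)^{r+1} + 2.
By induction, t_n = 2·(-2)^n + 2 for all n ≥ 1.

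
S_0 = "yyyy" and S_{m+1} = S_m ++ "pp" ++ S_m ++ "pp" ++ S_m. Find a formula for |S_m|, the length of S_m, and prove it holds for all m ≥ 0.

Claim: |S_m| = 6·3^m − 2.

Base case: |S_0| = 4, and 6·3^0 − 2 = 4.
Assume |S_r| = 6·3^r − 2.
Then |S_{r+1}| = 3|S_r| + 4 = 3(6·3^r − 2) + 4 = 6·3^{r+1} − 6 + 4 = 6·3^{r+1} − 2.
Hence |S_m| = 6·3^m − 2 for every m ≥ 0, by induction.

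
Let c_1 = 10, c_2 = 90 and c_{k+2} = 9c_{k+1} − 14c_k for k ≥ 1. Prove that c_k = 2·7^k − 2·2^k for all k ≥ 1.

Base cases: c_1 = 10 and 2·7^1 − 2·2^1 = 10; c_2 = 90 and 2·7^2 − 2·2^2 = 90.
Assume c_i = 2·7^i − 2·2^i for all 1 ≤ i ≤ j, where j ≥ 2.
Then c_{j+1} = 9c_j − 14c_{j−1} = 9·(2·7^j − 2·2^j) − 14·(2·7^{j−1} − 2·2^{j−1}) = 2·(9·7 − 14)7^{j−1} − 2·(9·2 − 14)2^{j−1} = 98·7^{j−1} − 8·2^{j−1} = 2·7^{j+1} − 2·2^{j+1}.
By strong induction, c_k = 2·7^k − 2·2^k for all k ≥ 1.

c_k = 2·7^k − 2·2^k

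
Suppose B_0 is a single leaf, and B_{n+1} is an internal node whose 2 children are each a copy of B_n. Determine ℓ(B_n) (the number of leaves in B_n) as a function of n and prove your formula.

Claim: ℓ(B_n) = 2^n.

Base case: ℓ(B_0) = 1, and 2^0 = 1.
Assume ℓ(B_m) = 2^m.
Then ℓ(B_{m+1}) = 2·ℓ(B_m) = 2·2^m = 2^{m+1}.
Hence ℓ(B_n) = 2^n for every n ≥ 0, by induction.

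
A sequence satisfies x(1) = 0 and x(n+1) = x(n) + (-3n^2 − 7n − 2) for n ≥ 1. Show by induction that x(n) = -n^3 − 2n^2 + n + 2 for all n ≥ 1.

Base case: x(1) = 0, and -1^3 − 2·1^2 + 1 + 2 = 0.
Assume x(r) = -r^3 − 2r^2 + r + 2.
Then x(r+1) = x(r) + (-3r^2 − 7r − 2) = (-r^3 − 2r^2 + r + 2) + (-3r^2 − 7r − 2) = -r^3 − 5r^2 − 6r,
and -(r+1)^3 − 2·(r+1)^2 + (r+1) + 2 = -r^3 − 5r^2 − 6r.
By induction, x(n) = -n^3 − 2n^2 + n + 2 for all n ≥ 1.

x(n) = -n^3 − 2n^2 + n + 2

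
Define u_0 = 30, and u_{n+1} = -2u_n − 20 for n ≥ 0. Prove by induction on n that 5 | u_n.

Base case: u_0 = 30 = 5·6, so 5 | u_0.
Assume 5 | u_j, so u_j = 5t for some integer t.
Then u_{j+1} = -2u_j − 20 = -2·(5t) − 20 = 5(-2t − 4), so 5 | u_{j+1}.
This completes the inductive step, so 5 | u_n for all n ≥ 0.

5 | u_n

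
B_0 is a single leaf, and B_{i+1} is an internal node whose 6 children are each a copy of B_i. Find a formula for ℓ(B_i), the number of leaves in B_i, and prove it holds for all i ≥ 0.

Claim: ℓ(B_i) = 6^i.

Base case: ℓ(B_0) = 1, and 6^0 = 1.
Assume ℓ(B_j) = 6^j.
Then ℓ(B_{j+1}) = 6·ℓ(B_j) = 6·6^j = 6^{j+1}.
This completes the inductive step, so ℓ(B_i) = 6^i for all i ≥ 0.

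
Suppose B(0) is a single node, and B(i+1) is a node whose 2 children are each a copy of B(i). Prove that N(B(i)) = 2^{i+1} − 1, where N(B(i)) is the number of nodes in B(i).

Base case: N(B(0)) = 1, and 2^{0+1} − 1 = 1.
Assume N(B(j)) = 2^{j+1} − 1.
Then N(B(j+1)) = 1 + 2N(B(j)) = 1 + 2(2^{j+1} − 1) = 2^{j+2} − 2 + 1 = 2^{j+2} − 1.
So the formula holds for j+1, and by induction N(B(i)) = 2^{i+1} − 1 for all i ≥ 0.

N(B(i)) = 2^{i+1} − 1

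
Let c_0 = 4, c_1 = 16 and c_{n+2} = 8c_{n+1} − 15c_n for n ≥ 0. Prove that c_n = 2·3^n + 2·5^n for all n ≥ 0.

Base cases: c_0 = 4 and 2·3^0 + 2·5^0 = 4; c_1 = 16 and 2·3^1 + 2·5^1 = 16.
Assume c_i = 2·3^i + 2·5^i for all 0 ≤ i ≤ j, where j ≥ 1.
Then c_{j+1} = 8c_j − 15c_{j−1} = 8·(2·3^j + 2·5^j) − 15·(2·3^{j−1} + 2·5^{j−1}) = 2·(8·3 − 15)3^{j−1} + 2·(8·5 − 15)5^{j−1} = 18·3^{j−1} + 50·5^{j−1} = 2·3^{j+1} + 2·5^{j+1}.
By strong induction, c_n = 2·3^n + 2·5^n for all n ≥ 0.

c_n = 2·3^n + 2·5^n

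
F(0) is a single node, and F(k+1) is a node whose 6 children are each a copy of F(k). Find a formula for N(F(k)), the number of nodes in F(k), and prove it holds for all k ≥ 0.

Claim: N(F(k)) = (6^{k+1} − 1)/5.

Base case: N(F(0)) = 1, and (6^{0+1} − 1)/5 = 1.
Assume N(F(m)) = (6^{m+1} − 1)/5.
Then N(F(m+1)) = 1 + 6N(F(m)) = 1 + 6·(6^{m+1} − 1)/5 = 1 + (6^{m+2} − 6)/5 = (5 + 6^{m+2} − 6)/5 = (6^{m+2} − 1)/5.
This completes the inductive step, so N(F(k)) = (6^{k+1} − 1)/5 for all k ≥ 0.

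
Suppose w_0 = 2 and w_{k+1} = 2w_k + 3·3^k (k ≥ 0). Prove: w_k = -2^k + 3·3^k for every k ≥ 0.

Base case: w_0 = 2, and -2^0 + 3·3^0 = -1 + 3 = 2.
Assume w_j = -2^j + 3·3^j for some j ≥ 0.
Then w_{j+1} = 2w_j + 3·3^j = 2·(-2^j + 3·3^j) + 3·3^j = -2^{j+1} + 6·3^j + 3·3^j = -2^{j+1} + 9·3^j = -2^{j+1} + 3·3^{j+1}.
By induction, w_k = -2^k + 3·3^k for all k ≥ 0.

w_k = -2^k + 3·3^k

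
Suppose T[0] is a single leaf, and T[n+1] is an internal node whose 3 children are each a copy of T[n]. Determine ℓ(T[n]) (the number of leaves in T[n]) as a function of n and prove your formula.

Claim: ℓ(T[n]) = 3^n.

Base case: ℓ(T[0]) = 1, and 3^0 = 1.
Assume ℓ(T[k]) = 3^k.
Then ℓ(T[k+1]) = 3·ℓ(T[k]) = 3·3^k = 3^{k+1}.
So the formula holds for k+1, and by induction ℓ(T[n]) = 3^n for all n ≥ 0.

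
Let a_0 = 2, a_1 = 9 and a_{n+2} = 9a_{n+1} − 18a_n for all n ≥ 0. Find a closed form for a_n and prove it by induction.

Claim: a_n = 6^n + 3^n.

Base cases: a_0 = 2 and 6^0 + 3^0 = 2; a_1 = 9 and 6^1 + 3^1 = 9.
Assume a_j = 6^j + 3^j for all 0 ≤ j ≤ r, where r ≥ 1.
Then a_{r+1} = 9a_r − 18a_{r−1} = 9·(6^r + 3^r) − 18·(6^{r−1} + 3^{r−1}) = (9·6 − 18)6^{r−1} + (9·3 − 18)3^{r−1} = 36·6^{r−1} + 9·3^{r−1} = 6^{r+1} + 3^{r+1}.
So the formula holds for r+1, and by strong induction a_n = 6^n + 3^n for all n ≥ 0.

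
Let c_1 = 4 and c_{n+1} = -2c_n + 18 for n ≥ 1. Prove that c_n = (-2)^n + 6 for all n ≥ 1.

Base case: c_1 = 4, and (-2)^1 + 6 = -2 + 6 = 4.
Assume c_r = (-2)^r + 6 for some r ≥ 1.
Then c_{r+1} = -2c_r + 18 = -2·((-2)^r + 6) + 18 = -2·(-2)^r − 12 + 18 = (-2)^{r+1} + 6.
So the formula holds for r+1, and by induction c_n = (-2)^n + 6 for all n ≥ 1.

c_n = (-2)^n + 6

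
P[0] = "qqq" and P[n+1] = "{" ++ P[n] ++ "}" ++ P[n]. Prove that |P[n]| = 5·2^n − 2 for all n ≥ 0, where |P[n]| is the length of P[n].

Base case: |P[0]| = 3, and 5·2^0 − 2 = 3.
Assume |P[j]| = 5·2^j − 2.
Then |P[j+1]| = 1 + |P[j]| + 1 + |P[j]| = 2|P[j]| + 2 = 2(5·2^j − 2) + 2 = 5·2^{j+1} − 4 + 2 = 5·2^{j+1} − 2.
So the formula holds for j+1, and by induction |P[n]| = 5·2^n − 2 for all n ≥ 0.

|P[n]| = 5·2^n − 2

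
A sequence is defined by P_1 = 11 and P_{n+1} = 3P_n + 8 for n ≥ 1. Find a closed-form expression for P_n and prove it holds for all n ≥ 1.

Claim: P_n = 5·3^n − 4.

Base case: P_1 = 11, and 5·3^1 − 4 = 15 − 4 = 11.
Assume P_r = 5·3^r − 4 for some r ≥ 1.
Then P_{r+1} = 3P_r + 8 = 3·(5·3^r − 4) + 8 = 15·3^r − 12 + 8 = 5·3^{r+1} − 4.
By induction, P_n = 5·3^n − 4 for all n ≥ 1.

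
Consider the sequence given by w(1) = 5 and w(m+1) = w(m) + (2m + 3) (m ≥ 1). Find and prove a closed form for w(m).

Claim: w(m) = m^2 + 2m + 2.

Base case: w(1) = 5, and 1^2 + 2·1 + 2 = 5.
Assume w(k) = k^2 + 2k + 2.
Then w(k+1) = w(k) + (2k + 3) = (k^2 + 2k + 2) + (2k + 3) = k^2 + 4k + 5,
and (k+1)^2 + 2·(k+1) + 2 = k^2 + 4k + 5.
Hence w(m) = m^2 + 2m + 2 for every m ≥ 1, by induction.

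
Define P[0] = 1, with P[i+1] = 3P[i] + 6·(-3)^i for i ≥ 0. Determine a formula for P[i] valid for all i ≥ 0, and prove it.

Claim: P[i] = 2·3^i − (-3)^i.

Base case: P[0] = 1, and 2·3^0 − (-3)^0 = 2 − 1 = 1.
Assume P[m] = 2·3^m − (-3)^m for some m ≥ 0.
Then P[m+1] = 3P[m] + 6·(-3)^m = 3·(2·3^m − (-3)^m) + 6·(-3)^m = 2·3^{m+1} − 3·(-3)^m + 6·(-3)^m = 2·3^{m+1} + 3·(-3)^m = 2·3^{m+1} − (-3)^{m+1}.
This completes the inductive step, so P[i] = 2·3^i − (-3)^i for all i ≥ 0.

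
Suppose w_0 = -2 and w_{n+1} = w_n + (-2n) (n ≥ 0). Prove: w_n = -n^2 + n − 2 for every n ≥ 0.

Base case: w_0 = -2, and -0^2 + 0 − 2 = -2.
Assume w_k = -k^2 + k − 2.
Then w_{k+1} = w_k + (-2k) = (-k^2 + k − 2) + (-2k) = -k^2 − k − 2,
and -(k+1)^2 + (k+1) − 2 = -k^2 − k − 2.
This completes the inductive step, so w_n = -n^2 + n − 2 for all n ≥ 0.

w_n = -n^2 + n − 2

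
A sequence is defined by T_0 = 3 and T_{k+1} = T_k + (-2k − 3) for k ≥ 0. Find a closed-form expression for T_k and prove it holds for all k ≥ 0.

Claim: T_k = -k^2 − 2k + 3.

Base case: T_0 = 3, and -0^2 − 2·0 + 3 = 3.
Assume T_m = -m^2 − 2m + 3.
Then T_{m+1} = T_m + (-2m − 3) = (-m^2 − 2m + 3) + (-2m − 3) = -m^2 − 4m,
and -(m+1)^2 − 2·(m+1) + 3 = -m^2 − 4m.
By induction, T_k = -k^2 − 2k + 3 for all k ≥ 0.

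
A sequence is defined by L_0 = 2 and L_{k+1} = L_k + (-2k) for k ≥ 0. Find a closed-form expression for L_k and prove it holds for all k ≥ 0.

Claim: L_k = -k^2 + k + 2.

Base case: L_0 = 2, and -0^2 + 0 + 2 = 2.
Assume L_j = -j^2 + j + 2.
Then L_{j+1} = L_j + (-2j) = (-j^2 + j + 2) + (-2j) = -j^2 − j + 2,
and -(j+1)^2 + (j+1) + 2 = -j^2 − j + 2.
Hence L_k = -k^2 + k + 2 for every k ≥ 0, by induction.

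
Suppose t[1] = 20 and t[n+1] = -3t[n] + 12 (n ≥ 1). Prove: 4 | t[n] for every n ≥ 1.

Base case: t[1] = 20 = 4·5, so 4 | t[1].
Assume 4 | t[k], so t[k] = 4s for some integer s.
Then t[k+1] = -3t[k] + 12 = -3·(4s) + 12 = 4(-3s + 3), so 4 | t[k+1].
By induction, 4 | t[n] for all n ≥ 1.

4 | t[n]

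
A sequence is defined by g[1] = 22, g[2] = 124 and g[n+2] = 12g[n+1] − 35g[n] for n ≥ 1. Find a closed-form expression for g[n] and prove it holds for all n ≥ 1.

Claim: g[n] = 3·5^n + 7^n.

Base cases: g[1] = 22 and 3·5^1 + 7^1 = 22; g[2] = 124 and 3·5^2 + 7^2 = 124.
Assume g[i] = 3·5^i + 7^i for all 1 ≤ i ≤ j, where j ≥ 2.
Then g[j+1] = 12g[j] − 35g[j−1] = 12·(3·5^j + 7^j) − 35·(3·5^{j−1} + 7^{j−1}) = 3·(12·5 − 35)5^{j−1} + (12·7 − 35)7^{j−1} = 75·5^{j−1} + 49·7^{j−1} = 3·5^{j+1} + 7^{j+1}.
Hence g[n] = 3·5^n + 7^n for every n ≥ 1, by strong induction.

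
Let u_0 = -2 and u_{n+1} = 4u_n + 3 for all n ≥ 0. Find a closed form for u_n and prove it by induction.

Claim: u_n = -4^n − 1.

Base case: u_0 = -2, and -4^0 − 1 = -1 − 1 = -2.
Assume u_m = -4^m − 1 for some m ≥ 0.
Then u_{m+1} = 4u_m + 3 = 4·(-4^m − 1) + 3 = -4^{m+1} − 4 + 3 = -4^{m+1} − 1.
So the formula holds for m+1, and by induction u_n = -4^n − 1 for all n ≥ 0.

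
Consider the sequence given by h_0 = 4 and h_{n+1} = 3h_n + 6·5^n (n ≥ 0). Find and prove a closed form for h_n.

Claim: h_n = 3^n + 3·5^n.

Base case: h_0 = 4, and 3^0 + 3·5^0 = 1 + 3 = 4.
Assume h_k = 3^k + 3·5^k for some k ≥ 0.
Then h_{k+1} = 3h_k + 6·5^k = 3·(3^k + 3·5^k) + 6·5^k = 3^{k+1} + 9·5^k + 6·5^k = 3^{k+1} + 15·5^k = 3^{k+1} + 3·5^{k+1}.
So the formula holds for k+1, and by induction h_n = 3^n + 3·5^n for all n ≥ 0.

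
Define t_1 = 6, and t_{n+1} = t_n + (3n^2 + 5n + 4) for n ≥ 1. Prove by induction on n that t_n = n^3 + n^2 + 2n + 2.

Base case: t_1 = 6, and 1^3 + 1^2 + 2·1 + 2 = 6.
Assume t_r = r^3 + r^2 + 2r + 2.
Then t_{r+1} = t_r + (3r^2 + 5r + 4) = (r^3 + r^2 + 2r + 2) + (3r^2 + 5r + 4) = r^3 + 4r^2 + 7r + 6,
and (r+1)^3 + (r+1)^2 + 2·(r+1) + 2 = r^3 + 4r^2 + 7r + 6.
By induction, t_n = n^3 + n^2 + 2n + 2 for all n ≥ 1.

t_n = n^3 + n^2 + 2n + 2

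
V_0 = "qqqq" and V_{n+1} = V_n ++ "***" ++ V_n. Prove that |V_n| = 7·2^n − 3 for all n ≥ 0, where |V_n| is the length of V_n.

Base case: |V_0| = 4, and 7·2^0 − 3 = 4.
Assume |V_j| = 7·2^j − 3.
Then |V_{j+1}| = |V_j| + 3 + |V_j| = 2|V_j| + 3 = 2(7·2^j − 3) + 3 = 7·2^{j+1} − 6 + 3 = 7·2^{j+1} − 3.
So the formula holds for j+1, and by induction |V_n| = 7·2^n − 3 for all n ≥ 0.

|V_n| = 7·2^n − 3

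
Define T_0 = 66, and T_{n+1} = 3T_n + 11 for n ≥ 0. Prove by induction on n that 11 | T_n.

Base case: T_0 = 66 = 11·6, so 11 | T_0.
Assume 11 | T_r, so T_r = 11t for some integer t.
Then T_{r+1} = 3T_r + 11 = 3·(11t) + 11 = 11(3t + 1), so 11 | T_{r+1}.
By induction, 11 | T_n for all n ≥ 0.

11 | T_n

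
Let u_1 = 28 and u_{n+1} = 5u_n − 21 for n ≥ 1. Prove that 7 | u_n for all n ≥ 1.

Base case: u_1 = 28 = 7·4, so 7 | u_1.
Assume 7 | u_j, so u_j = 7t for some integer t.
Then u_{j+1} = 5u_j − 21 = 5·(7t) − 21 = 7(5t − 3), so 7 | u_{j+1}.
So the property holds for j+1, and by induction 7 | u_n for all n ≥ 1.

7 | u_n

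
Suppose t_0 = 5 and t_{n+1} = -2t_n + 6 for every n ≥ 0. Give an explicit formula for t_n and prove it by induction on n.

Claim: t_n = 3·(-2)^n + 2.

Base case: t_0 = 5, and 3·(-2)^0 + 2 = 3 + 2 = 5.
Assume t_r = 3·(-2)^r + 2 for some r ≥ 0.
Then t_{r+1} = -2t_r + 6 = -2·(3·(-2)^r + 2) + 6 = -6·(-2)^r − 4 + 6 = 3·(-2)^{r+1} + 2.
This completes the inductive step, so t_n = 3·(-2)^n + 2 for all n ≥ 0.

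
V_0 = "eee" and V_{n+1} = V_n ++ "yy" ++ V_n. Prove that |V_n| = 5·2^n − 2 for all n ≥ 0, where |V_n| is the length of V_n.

Base case: |V_0| = 3, and 5·2^0 − 2 = 3.
Assume |V_k| = 5·2^k − 2.
Then |V_{k+1}| = |V_k| + 2 + |V_k| = 2|V_k| + 2 = 2(5·2^k − 2) + 2 = 5·2^{k+1} − 4 + 2 = 5·2^{k+1} − 2.
Hence |V_n| = 5·2^n − 2 for every n ≥ 0, by induction.

|V_n| = 5·2^n − 2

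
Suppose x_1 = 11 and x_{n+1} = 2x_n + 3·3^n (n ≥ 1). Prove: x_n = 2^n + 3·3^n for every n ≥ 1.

Base case: x_1 = 11, and 2^1 + 3·3^1 = 2 + 9 = 11.
Assume x_r = 2^r + 3·3^r for some r ≥ 1.
Then x_{r+1} = 2x_r + 3·3^r = 2·(2^r + 3·3^r) + 3·3^r = 2^{r+1} + 6·3^r + 3·3^r = 2^{r+1} + 9·3^r = 2^{r+1} + 3·3^{r+1}.
By induction, x_n = 2^n + 3·3^n for all n ≥ 1.

x_n = 2^n + 3·3^n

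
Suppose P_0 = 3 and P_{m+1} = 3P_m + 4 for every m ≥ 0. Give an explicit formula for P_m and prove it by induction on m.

Claim: P_m = 5·3^m − 2.

Base case: P_0 = 3, and 5·3^0 − 2 = 5 − 2 = 3.
Assume P_j = 5·3^j − 2 for some j ≥ 0.
Then P_{j+1} = 3P_j + 4 = 3·(5·3^j − 2) + 4 = 15·3^j − 6 + 4 = 5·3^{j+1} − 2.
By induction, P_m = 5·3^m − 2 for all m ≥ 0.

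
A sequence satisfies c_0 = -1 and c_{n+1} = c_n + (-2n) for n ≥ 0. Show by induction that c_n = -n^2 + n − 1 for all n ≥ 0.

Base case: c_0 = -1, and -0^2 + 0 − 1 = -1.
Assume c_j = -j^2 + j − 1.
Then c_{j+1} = c_j + (-2j) = (-j^2 + j − 1) + (-2j) = -j^2 − j − 1,
and -(j+1)^2 + (j+1) − 1 = -j^2 − j − 1.
This completes the inductive step, so c_n = -n^2 + n − 1 for all n ≥ 0.

c_n = -n^2 + n − 1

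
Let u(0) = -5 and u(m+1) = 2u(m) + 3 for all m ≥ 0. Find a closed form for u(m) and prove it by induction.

Claim: u(m) = -2^{m+1} − 3.

Base case: u(0) = -5, and -2^{0+1} − 3 = -2 − 3 = -5.
Assume u(j) = -2^{j+1} − 3 for some j ≥ 0.
Then u(j+1) = 2u(j) + 3 = 2·(-2^{j+1} − 3) + 3 = -2^{j+2} − 6 + 3 = -2^{j+2} − 3.
This completes the inductive step, so u(m) = -2^{m+1} − 3 for all m ≥ 0.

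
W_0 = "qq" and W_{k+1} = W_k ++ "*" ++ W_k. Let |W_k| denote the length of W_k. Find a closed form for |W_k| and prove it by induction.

Claim: |W_k| = 3·2^k − 1.

Base case: |W_0| = 2, and 3·2^0 − 1 = 2.
Assume |W_m| = 3·2^m − 1.
Then |W_{m+1}| = |W_m| + 1 + |W_m| = 2|W_m| + 1 = 2(3·2^m − 1) + 1 = 3·2^{m+1} − 2 + 1 = 3·2^{m+1} − 1.
This completes the inductive step, so |W_k| = 3·2^k − 1 for all k ≥ 0.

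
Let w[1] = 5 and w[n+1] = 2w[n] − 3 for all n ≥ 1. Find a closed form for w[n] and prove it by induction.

Claim: w[n] = 2^n + 3.

Base case: w[1] = 5, and 2^1 + 3 = 2 + 3 = 5.
Assume w[r] = 2^r + 3 for some r ≥ 1.
Then w[r+1] = 2w[r] − 3 = 2·(2^r + 3) − 3 = 2^{r+1} + 6 − 3 = 2^{r+1} + 3.
Hence w[n] = 2^n + 3 for every n ≥ 1, by induction.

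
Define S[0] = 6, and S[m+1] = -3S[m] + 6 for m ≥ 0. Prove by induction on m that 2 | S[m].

Base case: S[0] = 6 = 2·3, so 2 | S[0].
Assume 2 | S[j], so S[j] = 2t for some integer t.
Then S[j+1] = -3S[j] + 6 = -3·(2t) + 6 = 2(-3t + 3), so 2 | S[j+1].
This completes the inductive step, so 2 | S[m] for all m ≥ 0.

2 | S[m]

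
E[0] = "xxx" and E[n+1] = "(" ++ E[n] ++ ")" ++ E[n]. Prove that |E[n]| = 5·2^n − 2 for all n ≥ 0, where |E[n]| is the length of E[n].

Base case: |E[0]| = 3, and 5·2^0 − 2 = 3.
Assume |E[m]| = 5·2^m − 2.
Then |E[m+1]| = 1 + |E[m]| + 1 + |E[m]| = 2|E[m]| + 2 = 2(5·2^m − 2) + 2 = 5·2^{m+1} − 4 + 2 = 5·2^{m+1} − 2.
This completes the inductive step, so |E[n]| = 5·2^n − 2 for all n ≥ 0.

|E[n]| = 5·2^n − 2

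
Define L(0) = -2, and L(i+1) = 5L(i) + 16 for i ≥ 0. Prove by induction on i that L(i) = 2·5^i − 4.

Base case: L(0) = -2, and 2·5^0 − 4 = 2 − 4 = -2.
Assume L(m) = 2·5^m − 4 for some m ≥ 0.
Then L(m+1) = 5L(m) + 16 = 5·(2·5^m − 4) + 16 = 10·5^m − 20 + 16 = 2·5^{m+1} − 4.
So the formula holds for m+1, and by induction L(i) = 2·5^i − 4 for all i ≥ 0.

L(i) = 2·5^i − 4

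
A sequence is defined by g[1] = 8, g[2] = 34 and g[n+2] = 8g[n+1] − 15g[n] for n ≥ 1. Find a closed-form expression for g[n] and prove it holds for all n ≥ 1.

Claim: g[n] = 5^n + 3^n.

Base cases: g[1] = 8 and 5^1 + 3^1 = 8; g[2] = 34 and 5^2 + 3^2 = 34.
Assume g[i] = 5^i + 3^i for all 1 ≤ i ≤ j, where j ≥ 2.
Then g[j+1] = 8g[j] − 15g[j−1] = 8·(5^j + 3^j) − 15·(5^{j−1} + 3^{j−1}) = (8·5 − 15)5^{j−1} + (8·3 − 15)3^{j−1} = 25·5^{j−1} + 9·3^{j−1} = 5^{j+1} + 3^{j+1}.
By strong induction, g[n] = 5^n + 3^n for all n ≥ 1.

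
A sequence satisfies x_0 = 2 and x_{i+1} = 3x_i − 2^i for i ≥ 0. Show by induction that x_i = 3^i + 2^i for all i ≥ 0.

Base case: x_0 = 2, and 3^0 + 2^0 = 1 + 1 = 2.
Assume x_m = 3^m + 2^m for some m ≥ 0.
Then x_{m+1} = 3x_m − 2^m = 3·(3^m + 2^m) − 2^m = 3^{m+1} + 3·2^m − 2^m = 3^{m+1} + 2·2^m = 3^{m+1} + 2^{m+1}.
This completes the inductive step, so x_i = 3^i + 2^i for all i ≥ 0.

x_i = 3^i + 2^i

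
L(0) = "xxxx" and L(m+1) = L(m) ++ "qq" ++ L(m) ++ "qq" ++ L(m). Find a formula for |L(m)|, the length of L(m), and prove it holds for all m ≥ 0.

Claim: |L(m)| = 6·3^m − 2.

Base case: |L(0)| = 4, and 6·3^0 − 2 = 4.
Assume |L(j)| = 6·3^j − 2.
Then |L(j+1)| = 3|L(j)| + 4 = 3(6·3^j − 2) + 4 = 6·3^{j+1} − 6 + 4 = 6·3^{j+1} − 2.
By induction, |L(m)| = 6·3^m − 2 for all m ≥ 0.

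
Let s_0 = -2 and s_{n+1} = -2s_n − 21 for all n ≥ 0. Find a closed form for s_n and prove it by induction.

Claim: s_n = 5·(-2)^n − 7.

Base case: s_0 = -2, and 5·(-2)^0 − 7 = 5 − 7 = -2.
Assume s_m = 5·(-2)^m − 7 for some m ≥ 0.
Then s_{m+1} = -2s_m − 21 = -2·(5·(-2)^m − 7) − 21 = -10·(-2)^m + 14 − 21 = 5·(-2)^{m+1} − 7.
Hence s_n = 5·(-2)^n − 7 for every n ≥ 0, by induction.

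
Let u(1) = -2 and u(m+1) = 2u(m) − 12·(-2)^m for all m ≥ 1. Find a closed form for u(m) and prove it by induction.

Claim: u(m) = 2·2^m + 3·(-2)^m.

Base case: u(1) = -2, and 2·2^1 + 3·(-2)^1 = 4 − 6 = -2.
Assume u(k) = 2·2^k + 3·(-2)^k for some k ≥ 1.
Then u(k+1) = 2u(k) − 12·(-2)^k = 2·(2·2^k + 3·(-2)^k) − 12·(-2)^k = 2·2^{k+1} + 6·(-2)^k − 12·(-2)^k = 2·2^{k+1} − 6·(-2)^k = 2·2^{k+1} + 3·(-2)^{k+1}.
So the formula holds for k+1, and by induction u(m) = 2·2^m + 3·(-2)^m for all m ≥ 1.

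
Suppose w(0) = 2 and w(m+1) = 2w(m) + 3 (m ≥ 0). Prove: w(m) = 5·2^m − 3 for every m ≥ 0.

Base case: w(0) = 2, and 5·2^0 − 3 = 5 − 3 = 2.
Assume w(k) = 5·2^k − 3 for some k ≥ 0.
Then w(k+1) = 2w(k) + 3 = 2·(5·2^k − 3) + 3 = 10·2^k − 6 + 3 = 5·2^{k+1} − 3.
This completes the inductive step, so w(m) = 5·2^m − 3 for all m ≥ 0.

w(m) = 5·2^m − 3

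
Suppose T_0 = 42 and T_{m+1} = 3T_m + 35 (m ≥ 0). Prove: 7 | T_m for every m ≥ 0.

Base case: T_0 = 42 = 7·6, so 7 | T_0.
Assume 7 | T_r, so T_r = 7t for some integer t.
Then T_{r+1} = 3T_r + 35 = 3·(7t) + 35 = 7(3t + 5), so 7 | T_{r+1}.
This completes the inductive step, so 7 | T_m for all m ≥ 0.

7 | T_m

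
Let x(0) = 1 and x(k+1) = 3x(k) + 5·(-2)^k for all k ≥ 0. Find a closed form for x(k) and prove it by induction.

Claim: x(k) = 2·3^k − (-2)^k.

Base case: x(0) = 1, and 2·3^0 − (-2)^0 = 2 − 1 = 1.
Assume x(m) = 2·3^m − (-2)^m for some m ≥ 0.
Then x(m+1) = 3x(m) + 5·(-2)^m = 3·(2·3^m − (-2)^m) + 5·(-2)^m = 2·3^{m+1} − 3·(-2)^m + 5·(-2)^m = 2·3^{m+1} + 2·(-2)^m = 2·3^{m+1} − (-2)^{m+1}.
This completes the inductive step, so x(k) = 2·3^k − (-2)^k for all k ≥ 0.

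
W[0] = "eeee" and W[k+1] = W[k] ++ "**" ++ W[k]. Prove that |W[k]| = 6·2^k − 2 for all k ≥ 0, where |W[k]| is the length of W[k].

Base case: |W[0]| = 4, and 6·2^0 − 2 = 4.
Assume |W[j]| = 6·2^j − 2.
Then |W[j+1]| = |W[j]| + 2 + |W[j]| = 2|W[j]| + 2 = 2(6·2^j − 2) + 2 = 6·2^{j+1} − 4 + 2 = 6·2^{j+1} − 2.
So the formula holds for j+1, and by induction |W[k]| = 6·2^k − 2 for all k ≥ 0.

|W[k]| = 6·2^k − 2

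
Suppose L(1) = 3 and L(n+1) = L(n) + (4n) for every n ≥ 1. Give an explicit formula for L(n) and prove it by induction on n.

Claim: L(n) = 2n^2 − 2n + 3.

Base case: L(1) = 3, and 2·1^2 − 2·1 + 3 = 3.
Assume L(k) = 2k^2 − 2k + 3.
Then L(k+1) = L(k) + (4k) = (2k^2 − 2k + 3) + (4k) = 2k^2 + 2k + 3,
and 2·(k+1)^2 − 2·(k+1) + 3 = 2k^2 + 2k + 3.
By induction, L(n) = 2n^2 − 2n + 3 for all n ≥ 1.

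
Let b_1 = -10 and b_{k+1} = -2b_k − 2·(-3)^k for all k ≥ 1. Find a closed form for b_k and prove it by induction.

Claim: b_k = 2·(-2)^k + 2·(-3)^k.

Base case: b_1 = -10, and 2·(-2)^1 + 2·(-3)^1 = -4 − 6 = -10.
Assume b_m = 2·(-2)^m + 2·(-3)^m for some m ≥ 1.
Then b_{m+1} = -2b_m − 2·(-3)^m = -2·(2·(-2)^m + 2·(-3)^m) − 2·(-3)^m = 2·(-2)^{m+1} − 4·(-3)^m − 2·(-3)^m = 2·(-2)^{m+1} − 6·(-3)^m = 2·(-2)^{m+1} + 2·(-3)^{m+1}.
By induction, b_k = 2·(-2)^k + 2·(-3)^k for all k ≥ 1.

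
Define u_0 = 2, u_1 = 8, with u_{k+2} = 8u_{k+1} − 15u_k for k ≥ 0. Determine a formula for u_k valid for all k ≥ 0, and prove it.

Claim: u_k = 3^k + 5^k.

Base cases: u_0 = 2 and 3^0 + 5^0 = 2; u_1 = 8 and 3^1 + 5^1 = 8.
Assume u_j = 3^j + 5^j for all 0 ≤ j ≤ r, where r ≥ 1.
Then u_{r+1} = 8u_r − 15u_{r−1} = 8·(3^r + 5^r) − 15·(3^{r−1} + 5^{r−1}) = (8·3 − 15)3^{r−1} + (8·5 − 15)5^{r−1} = 9·3^{r−1} + 25·5^{r−1} = 3^{r+1} + 5^{r+1}.
So the formula holds for r+1, and by strong induction u_k = 3^k + 5^k for all k ≥ 0.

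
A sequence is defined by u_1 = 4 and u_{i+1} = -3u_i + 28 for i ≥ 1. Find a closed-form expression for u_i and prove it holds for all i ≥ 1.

Claim: u_i = (-3)^i + 7.

Base case: u_1 = 4, and (-3)^1 + 7 = -3 + 7 = 4.
Assume u_r = (-3)^r + 7 for some r ≥ 1.
Then u_{r+1} = -3u_r + 28 = -3·((-3)^r + 7) + 28 = -3·(-3)^r − 21 + 28 = (-3)^{r+1} + 7.
Hence u_i = (-3)^i + 7 for every i ≥ 1, by induction.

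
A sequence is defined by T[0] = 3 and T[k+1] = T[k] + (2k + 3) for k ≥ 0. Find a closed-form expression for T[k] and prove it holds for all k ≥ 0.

Claim: T[k] = k^2 + 2k + 3.

Base case: T[0] = 3, and 0^2 + 2·0 + 3 = 3.
Assume T[j] = j^2 + 2j + 3.
Then T[j+1] = T[j] + (2j + 3) = (j^2 + 2j + 3) + (2j + 3) = j^2 + 4j + 6,
and (j+1)^2 + 2·(j+1) + 3 = j^2 + 4j + 6.
This completes the inductive step, so T[k] = k^2 + 2k + 3 for all k ≥ 0.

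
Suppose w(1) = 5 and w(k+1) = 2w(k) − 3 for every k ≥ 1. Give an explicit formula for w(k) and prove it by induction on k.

Claim: w(k) = 2^k + 3.

Base case: w(1) = 5, and 2^1 + 3 = 2 + 3 = 5.
Assume w(j) = 2^j + 3 for some j ≥ 1.
Then w(j+1) = 2w(j) − 3 = 2·(2^j + 3) − 3 = 2^{j+1} + 6 − 3 = 2^{j+1} + 3.
By induction, w(k) = 2^k + 3 for all k ≥ 1.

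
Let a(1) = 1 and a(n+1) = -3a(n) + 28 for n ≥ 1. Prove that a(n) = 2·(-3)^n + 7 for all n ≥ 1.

Base case: a(1) = 1, and 2·(-3)^1 + 7 = -6 + 7 = 1.
Assume a(k) = 2·(-3)^k + 7 for some k ≥ 1.
Then a(k+1) = -3a(k) + 28 = -3·(2·(-3)^k + 7) + 28 = -6·(-3)^k − 21 + 28 = 2·(-3)^{k+1} + 7.
So the formula holds for k+1, and by induction a(n) = 2·(-3)^n + 7 for all n ≥ 1.

a(n) = 2·(-3)^n + 7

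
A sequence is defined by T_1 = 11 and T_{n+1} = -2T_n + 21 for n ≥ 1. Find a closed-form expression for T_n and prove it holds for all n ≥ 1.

Claim: T_n = -2·(-2)^n + 7.

Base case: T_1 = 11, and -2·(-2)^1 + 7 = 4 + 7 = 11.
Assume T_r = -2·(-2)^r + 7 for some r ≥ 1.
Then T_{r+1} = -2T_r + 21 = -2·(-2·(-2)^r + 7) + 21 = 4·(-2)^r − 14 + 21 = -2·(-2)^{r+1} + 7.
Hence T_n = -2·(-2)^n + 7 for every n ≥ 1, by induction.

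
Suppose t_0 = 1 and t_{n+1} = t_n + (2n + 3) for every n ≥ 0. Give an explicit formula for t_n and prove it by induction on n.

Claim: t_n = n^2 + 2n + 1.

Base case: t_0 = 1, and 0^2 + 2·0 + 1 = 1.
Assume t_m = m^2 + 2m + 1.
Then t_{m+1} = t_m + (2m + 3) = (m^2 + 2m + 1) + (2m + 3) = m^2 + 4m + 4,
and (m+1)^2 + 2·(m+1) + 1 = m^2 + 4m + 4.
By induction, t_n = n^2 + 2n + 1 for all n ≥ 0.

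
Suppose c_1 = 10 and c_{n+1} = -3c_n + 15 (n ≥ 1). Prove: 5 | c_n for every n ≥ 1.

Base case: c_1 = 10 = 5·2, so 5 | c_1.
Assume 5 | c_k, so c_k = 5t for some integer t.
Then c_{k+1} = -3c_k + 15 = -3·(5t) + 15 = 5(-3t + 3), so 5 | c_{k+1}.
By induction, 5 | c_n for all n ≥ 1.

5 | c_n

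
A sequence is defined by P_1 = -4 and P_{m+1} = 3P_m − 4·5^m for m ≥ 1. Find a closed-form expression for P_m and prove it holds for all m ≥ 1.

Claim: P_m = 2·3^m − 2·5^m.

Base case: P_1 = -4, and 2·3^1 − 2·5^1 = 6 − 10 = -4.
Assume P_j = 2·3^j − 2·5^j for some j ≥ 1.
Then P_{j+1} = 3P_j − 4·5^j = 3·(2·3^j − 2·5^j) − 4·5^j = 2·3^{j+1} − 6·5^j − 4·5^j = 2·3^{j+1} − 10·5^j = 2·3^{j+1} − 2·5^{j+1}.
This completes the inductive step, so P_m = 2·3^m − 2·5^m for all m ≥ 1.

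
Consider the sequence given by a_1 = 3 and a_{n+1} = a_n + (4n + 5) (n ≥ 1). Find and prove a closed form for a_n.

Claim: a_n = 2n^2 + 3n − 2.

Base case: a_1 = 3, and 2·1^2 + 3·1 − 2 = 3.
Assume a_j = 2j^2 + 3j − 2.
Then a_{j+1} = a_j + (4j + 5) = (2j^2 + 3j − 2) + (4j + 5) = 2j^2 + 7j + 3,
and 2·(j+1)^2 + 3·(j+1) − 2 = 2j^2 + 7j + 3.
By induction, a_n = 2n^2 + 3n − 2 for all n ≥ 1.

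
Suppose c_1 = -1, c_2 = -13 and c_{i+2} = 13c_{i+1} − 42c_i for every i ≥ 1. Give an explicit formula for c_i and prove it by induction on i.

Claim: c_i = -7^i + 6^i.

Base cases: c_1 = -1 and -7^1 + 6^1 = -1; c_2 = -13 and -7^2 + 6^2 = -13.
Assume c_j = -7^j + 6^j for all 1 ≤ j ≤ r, where r ≥ 2.
Then c_{r+1} = 13c_r − 42c_{r−1} = 13·(-7^r + 6^r) − 42·(-7^{r−1} + 6^{r−1}) = -(13·7 − 42)7^{r−1} + (13·6 − 42)6^{r−1} = -49·7^{r−1} + 36·6^{r−1} = -7^{r+1} + 6^{r+1}.
This completes the inductive step, so c_i = -7^i + 6^i for all i ≥ 1.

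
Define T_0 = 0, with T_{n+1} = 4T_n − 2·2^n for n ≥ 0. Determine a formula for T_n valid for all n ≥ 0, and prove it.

Claim: T_n = -4^n + 2^n.

Base case: T_0 = 0, and -4^0 + 2^0 = -1 + 1 = 0.
Assume T_j = -4^j + 2^j for some j ≥ 0.
Then T_{j+1} = 4T_j − 2·2^j = 4·(-4^j + 2^j) − 2·2^j = -4^{j+1} + 4·2^j − 2·2^j = -4^{j+1} + 2·2^j = -4^{j+1} + 2^{j+1}.
By induction, T_n = -4^n + 2^n for all n ≥ 0.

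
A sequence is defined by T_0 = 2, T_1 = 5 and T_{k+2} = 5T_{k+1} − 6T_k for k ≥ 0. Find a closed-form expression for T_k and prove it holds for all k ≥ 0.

Claim: T_k = 3^k + 2^k.

Base cases: T_0 = 2 and 3^0 + 2^0 = 2; T_1 = 5 and 3^1 + 2^1 = 5.
Assume T_j = 3^j + 2^j for all 0 ≤ j ≤ m, where m ≥ 1.
Then T_{m+1} = 5T_m − 6T_{m−1} = 5·(3^m + 2^m) − 6·(3^{m−1} + 2^{m−1}) = (5·3 − 6)3^{m−1} + (5·2 − 6)2^{m−1} = 9·3^{m−1} + 4·2^{m−1} = 3^{m+1} + 2^{m+1}.
By strong induction, T_k = 3^k + 2^k for all k ≥ 0.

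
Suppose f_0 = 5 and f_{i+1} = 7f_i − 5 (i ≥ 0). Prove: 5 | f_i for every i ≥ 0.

Base case: f_0 = 5 = 5·1, so 5 | f_0.
Assume 5 | f_m, so f_m = 5t for some integer t.
Then f_{m+1} = 7f_m − 5 = 7·(5t) − 5 = 5(7t − 1), so 5 | f_{m+1}.
By induction, 5 | f_i for all i ≥ 0.

5 | f_i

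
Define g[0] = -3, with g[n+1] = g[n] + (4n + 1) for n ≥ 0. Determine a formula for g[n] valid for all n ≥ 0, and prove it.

Claim: g[n] = 2n^2 − n − 3.

Base case: g[0] = -3, and 2·0^2 − 0 − 3 = -3.
Assume g[r] = 2r^2 − r − 3.
Then g[r+1] = g[r] + (4r + 1) = (2r^2 − r − 3) + (4r + 1) = 2r^2 + 3r − 2,
and 2·(r+1)^2 − (r+1) − 3 = 2r^2 + 3r − 2.
This completes the inductive step, so g[n] = 2n^2 − n − 3 for all n ≥ 0.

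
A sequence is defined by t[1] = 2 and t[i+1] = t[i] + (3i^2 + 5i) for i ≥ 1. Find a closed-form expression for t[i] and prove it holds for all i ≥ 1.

Claim: t[i] = i^3 + i^2 − 2i + 2.

Base case: t[1] = 2, and 1^3 + 1^2 − 2·1 + 2 = 2.
Assume t[k] = k^3 + k^2 − 2k + 2.
Then t[k+1] = t[k] + (3k^2 + 5k) = (k^3 + k^2 − 2k + 2) + (3k^2 + 5k) = k^3 + 4k^2 + 3k + 2,
and (k+1)^3 + (k+1)^2 − 2·(k+1) + 2 = k^3 + 4k^2 + 3k + 2.
Hence t[i] = i^3 + i^2 − 2i + 2 for every i ≥ 1, by induction.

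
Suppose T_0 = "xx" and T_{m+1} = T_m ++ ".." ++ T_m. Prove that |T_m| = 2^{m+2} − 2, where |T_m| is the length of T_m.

Base case: |T_0| = 2, and 2^{0+2} − 2 = 2.
Assume |T_k| = 2^{k+2} − 2.
Then |T_{k+1}| = |T_k| + 2 + |T_k| = 2|T_k| + 2 = 2(2^{k+2} − 2) + 2 = 2^{k+3} − 4 + 2 = 2^{k+3} − 2.
So the formula holds for k+1, and by induction |T_m| = 2^{m+2} − 2 for all m ≥ 0.

|T_m| = 2^{m+2} − 2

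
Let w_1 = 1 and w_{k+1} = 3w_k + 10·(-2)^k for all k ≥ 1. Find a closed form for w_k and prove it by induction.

Claim: w_k = -3^k − 2·(-2)^k.

Base case: w_1 = 1, and -3^1 − 2·(-2)^1 = -3 + 4 = 1.
Assume w_j = -3^j − 2·(-2)^j for some j ≥ 1.
Then w_{j+1} = 3w_j + 10·(-2)^j = 3·(-3^j − 2·(-2)^j) + 10·(-2)^j = -3^{j+1} − 6·(-2)^j + 10·(-2)^j = -3^{j+1} + 4·(-2)^j = -3^{j+1} − 2·(-2)^{j+1}.
Hence w_k = -3^k − 2·(-2)^k for every k ≥ 1, by induction.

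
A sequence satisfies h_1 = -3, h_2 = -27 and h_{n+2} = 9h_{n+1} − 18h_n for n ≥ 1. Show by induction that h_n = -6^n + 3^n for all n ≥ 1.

Base cases: h_1 = -3 and -6^1 + 3^1 = -3; h_2 = -27 and -6^2 + 3^2 = -27.
Assume h_j = -6^j + 3^j for all 1 ≤ j ≤ r, where r ≥ 2.
Then h_{r+1} = 9h_r − 18h_{r−1} = 9·(-6^r + 3^r) − 18·(-6^{r−1} + 3^{r−1}) = -(9·6 − 18)6^{r−1} + (9·3 − 18)3^{r−1} = -36·6^{r−1} + 9·3^{r−1} = -6^{r+1} + 3^{r+1}.
Hence h_n = -6^n + 3^n for every n ≥ 1, by strong induction.

h_n = -6^n + 3^n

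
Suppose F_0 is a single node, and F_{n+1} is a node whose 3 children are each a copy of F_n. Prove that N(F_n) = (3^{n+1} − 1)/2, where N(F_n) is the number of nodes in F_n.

Base case: N(F_0) = 1, and (3^{0+1} − 1)/2 = 1.
Assume N(F_r) = (3^{r+1} − 1)/2.
Then N(F_{r+1}) = 1 + 3N(F_r) = 1 + 3·(3^{r+1} − 1)/2 = 1 + (3^{r+2} − 3)/2 = (2 + 3^{r+2} − 3)/2 = (3^{r+2} − 1)/2.
This completes the inductive step, so N(F_n) = (3^{n+1} − 1)/2 for all n ≥ 0.

N(F_n) = (3^{n+1} − 1)/2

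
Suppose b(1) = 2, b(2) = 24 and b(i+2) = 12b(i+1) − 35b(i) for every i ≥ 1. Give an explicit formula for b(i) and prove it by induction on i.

Claim: b(i) = -5^i + 7^i.

Base cases: b(1) = 2 and -5^1 + 7^1 = 2; b(2) = 24 and -5^2 + 7^2 = 24.
Assume b(j) = -5^j + 7^j for all 1 ≤ j ≤ r, where r ≥ 2.
Then b(r+1) = 12b(r) − 35b(r−1) = 12·(-5^r + 7^r) − 35·(-5^{r−1} + 7^{r−1}) = -(12·5 − 35)5^{r−1} + (12·7 − 35)7^{r−1} = -25·5^{r−1} + 49·7^{r−1} = -5^{r+1} + 7^{r+1}.
This completes the inductive step, so b(i) = -5^i + 7^i for all i ≥ 1.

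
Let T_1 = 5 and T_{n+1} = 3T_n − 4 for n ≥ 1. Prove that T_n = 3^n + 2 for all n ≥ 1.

Base case: T_1 = 5, and 3^1 + 2 = 3 + 2 = 5.
Assume T_r = 3^r + 2 for some r ≥ 1.
Then T_{r+1} = 3T_r − 4 = 3·(3^r + 2) − 4 = 3^{r+1} + 6 − 4 = 3^{r+1} + 2.
By induction, T_n = 3^n + 2 for all n ≥ 1.

T_n = 3^n + 2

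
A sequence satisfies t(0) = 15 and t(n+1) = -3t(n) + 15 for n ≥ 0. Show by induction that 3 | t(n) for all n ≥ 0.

Base case: t(0) = 15 = 3·5, so 3 | t(0).
Assume 3 | t(j), so t(j) = 3s for some integer s.
Then t(j+1) = -3t(j) + 15 = -3·(3s) + 15 = 3(-3s + 5), so 3 | t(j+1).
Hence 3 | t(n) for every n ≥ 0, by induction.

3 | t(n)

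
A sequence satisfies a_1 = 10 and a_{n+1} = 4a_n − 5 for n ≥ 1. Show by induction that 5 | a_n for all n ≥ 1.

Base case: a_1 = 10 = 5·2, so 5 | a_1.
Assume 5 | a_r, so a_r = 5t for some integer t.
Then a_{r+1} = 4a_r − 5 = 4·(5t) − 5 = 5(4t − 1), so 5 | a_{r+1}.
So the property holds for r+1, and by induction 5 | a_n for all n ≥ 1.

5 | a_n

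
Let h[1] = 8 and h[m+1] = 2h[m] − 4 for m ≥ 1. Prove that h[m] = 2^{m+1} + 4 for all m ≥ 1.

Base case: h[1] = 8, and 2^{1+1} + 4 = 4 + 4 = 8.
Assume h[j] = 2^{j+1} + 4 for some j ≥ 1.
Then h[j+1] = 2h[j] − 4 = 2·(2^{j+1} + 4) − 4 = 2^{j+2} + 8 − 4 = 2^{j+2} + 4.
Hence h[m] = 2^{m+1} + 4 for every m ≥ 1, by induction.

h[m] = 2^{m+1} + 4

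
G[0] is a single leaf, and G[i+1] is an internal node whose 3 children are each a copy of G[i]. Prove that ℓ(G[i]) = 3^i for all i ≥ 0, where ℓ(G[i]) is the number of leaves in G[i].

Base case: ℓ(G[0]) = 1, and 3^0 = 1.
Assume ℓ(G[r]) = 3^r.
Then ℓ(G[r+1]) = 3·ℓ(G[r]) = 3·3^r = 3^{r+1}.
Hence ℓ(G[i]) = 3^i for every i ≥ 0, by induction.

ℓ(G[i]) = 3^i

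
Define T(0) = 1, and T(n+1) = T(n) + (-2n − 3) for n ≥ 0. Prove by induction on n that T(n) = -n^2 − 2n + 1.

Base case: T(0) = 1, and -0^2 − 2·0 + 1 = 1.
Assume T(m) = -m^2 − 2m + 1.
Then T(m+1) = T(m) + (-2m − 3) = (-m^2 − 2m + 1) + (-2m − 3) = -m^2 − 4m − 2,
and -(m+1)^2 − 2·(m+1) + 1 = -m^2 − 4m − 2.
This completes the inductive step, so T(n) = -n^2 − 2n + 1 for all n ≥ 0.

T(n) = -n^2 − 2n + 1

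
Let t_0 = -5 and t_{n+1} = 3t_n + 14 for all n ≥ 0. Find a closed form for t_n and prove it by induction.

Claim: t_n = 2·3^n − 7.

Base case: t_0 = -5, and 2·3^0 − 7 = 2 − 7 = -5.
Assume t_m = 2·3^m − 7 for some m ≥ 0.
Then t_{m+1} = 3t_m + 14 = 3·(2·3^m − 7) + 14 = 6·3^m − 21 + 14 = 2·3^{m+1} − 7.
Hence t_n = 2·3^n − 7 for every n ≥ 0, by induction.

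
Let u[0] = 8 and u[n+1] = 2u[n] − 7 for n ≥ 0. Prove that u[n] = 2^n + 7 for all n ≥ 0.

Base case: u[0] = 8, and 2^0 + 7 = 1 + 7 = 8.
Assume u[r] = 2^r + 7 for some r ≥ 0.
Then u[r+1] = 2u[r] − 7 = 2·(2^r + 7) − 7 = 2^{r+1} + 14 − 7 = 2^{r+1} + 7.
This completes the inductive step, so u[n] = 2^n + 7 for all n ≥ 0.

u[n] = 2^n + 7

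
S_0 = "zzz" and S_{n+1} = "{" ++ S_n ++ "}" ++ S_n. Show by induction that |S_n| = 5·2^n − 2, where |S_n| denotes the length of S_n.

Base case: |S_0| = 3, and 5·2^0 − 2 = 3.
Assume |S_m| = 5·2^m − 2.
Then |S_{m+1}| = 1 + |S_m| + 1 + |S_m| = 2|S_m| + 2 = 2(5·2^m − 2) + 2 = 5·2^{m+1} − 4 + 2 = 5·2^{m+1} − 2.
By induction, |S_n| = 5·2^n − 2 for all n ≥ 0.

|S_n| = 5·2^n − 2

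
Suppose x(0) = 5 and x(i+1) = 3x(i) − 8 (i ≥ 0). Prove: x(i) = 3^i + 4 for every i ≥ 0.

Base case: x(0) = 5, and 3^0 + 4 = 1 + 4 = 5.
Assume x(j) = 3^j + 4 for some j ≥ 0.
Then x(j+1) = 3x(j) − 8 = 3·(3^j + 4) − 8 = 3^{j+1} + 12 − 8 = 3^{j+1} + 4.
By induction, x(i) = 3^i + 4 for all i ≥ 0.

x(i) = 3^i + 4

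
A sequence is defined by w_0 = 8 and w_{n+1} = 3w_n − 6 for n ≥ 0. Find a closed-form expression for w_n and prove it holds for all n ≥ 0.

Claim: w_n = 5·3^n + 3.

Base case: w_0 = 8, and 5·3^0 + 3 = 5 + 3 = 8.
Assume w_m = 5·3^m + 3 for some m ≥ 0.
Then w_{m+1} = 3w_m − 6 = 3·(5·3^m + 3) − 6 = 15·3^m + 9 − 6 = 5·3^{m+1} + 3.
So the formula holds for m+1, and by induction w_n = 5·3^n + 3 for all n ≥ 0.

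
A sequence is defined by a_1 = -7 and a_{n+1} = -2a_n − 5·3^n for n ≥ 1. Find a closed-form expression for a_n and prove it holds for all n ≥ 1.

Claim: a_n = 2·(-2)^n − 3^n.

Base case: a_1 = -7, and 2·(-2)^1 − 3^1 = -4 − 3 = -7.
Assume a_k = 2·(-2)^k − 3^k for some k ≥ 1.
Then a_{k+1} = -2a_k − 5·3^k = -2·(2·(-2)^k − 3^k) − 5·3^k = 2·(-2)^{k+1} + 2·3^k − 5·3^k = 2·(-2)^{k+1} − 3·3^k = 2·(-2)^{k+1} − 3^{k+1}.
By induction, a_n = 2·(-2)^n − 3^n for all n ≥ 1.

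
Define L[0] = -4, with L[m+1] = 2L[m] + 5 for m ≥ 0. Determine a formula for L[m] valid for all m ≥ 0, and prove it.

Claim: L[m] = 2^m − 5.

Base case: L[0] = -4, and 2^0 − 5 = 1 − 5 = -4.
Assume L[j] = 2^j − 5 for some j ≥ 0.
Then L[j+1] = 2L[j] + 5 = 2·(2^j − 5) + 5 = 2^{j+1} − 10 + 5 = 2^{j+1} − 5.
Hence L[m] = 2^m − 5 for every m ≥ 0, by induction.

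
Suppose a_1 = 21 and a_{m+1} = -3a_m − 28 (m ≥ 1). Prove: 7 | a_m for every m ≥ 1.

Base case: a_1 = 21 = 7·3, so 7 | a_1.
Assume 7 | a_j, so a_j = 7t for some integer t.
Then a_{j+1} = -3a_j − 28 = -3·(7t) − 28 = 7(-3t − 4), so 7 | a_{j+1}.
By induction, 7 | a_m for all m ≥ 1.

7 | a_m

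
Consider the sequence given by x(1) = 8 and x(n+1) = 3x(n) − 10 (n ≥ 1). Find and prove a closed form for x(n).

Claim: x(n) = 3^n + 5.

Base case: x(1) = 8, and 3^1 + 5 = 3 + 5 = 8.
Assume x(k) = 3^k + 5 for some k ≥ 1.
Then x(k+1) = 3x(k) − 10 = 3·(3^k + 5) − 10 = 3^{k+1} + 15 − 10 = 3^{k+1} + 5.
Hence x(n) = 3^n + 5 for every n ≥ 1, by induction.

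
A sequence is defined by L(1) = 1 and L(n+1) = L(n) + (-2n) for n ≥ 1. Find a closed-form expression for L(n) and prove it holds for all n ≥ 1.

Claim: L(n) = -n^2 + n + 1.

Base case: L(1) = 1, and -1^2 + 1 + 1 = 1.
Assume L(m) = -m^2 + m + 1.
Then L(m+1) = L(m) + (-2m) = (-m^2 + m + 1) + (-2m) = -m^2 − m + 1,
and -(m+1)^2 + (m+1) + 1 = -m^2 − m + 1.
This completes the inductive step, so L(n) = -n^2 + n + 1 for all n ≥ 1.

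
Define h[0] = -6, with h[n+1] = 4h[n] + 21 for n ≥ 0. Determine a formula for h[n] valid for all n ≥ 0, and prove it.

Claim: h[n] = 4^n − 7.

Base case: h[0] = -6, and 4^0 − 7 = 1 − 7 = -6.
Assume h[m] = 4^m − 7 for some m ≥ 0.
Then h[m+1] = 4h[m] + 21 = 4·(4^m − 7) + 21 = 4^{m+1} − 28 + 21 = 4^{m+1} − 7.
So the formula holds for m+1, and by induction h[n] = 4^n − 7 for all n ≥ 0.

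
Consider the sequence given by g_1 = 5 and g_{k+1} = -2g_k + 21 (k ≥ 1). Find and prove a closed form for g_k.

Claim: g_k = (-2)^k + 7.

Base case: g_1 = 5, and (-2)^1 + 7 = -2 + 7 = 5.
Assume g_m = (-2)^m + 7 for some m ≥ 1.
Then g_{m+1} = -2g_m + 21 = -2·((-2)^m + 7) + 21 = -2·(-2)^m − 14 + 21 = (-2)^{m+1} + 7.
So the formula holds for m+1, and by induction g_k = (-2)^k + 7 for all k ≥ 1.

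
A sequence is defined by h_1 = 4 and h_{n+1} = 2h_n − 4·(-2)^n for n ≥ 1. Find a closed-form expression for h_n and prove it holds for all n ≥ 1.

Claim: h_n = 3·2^n + (-2)^n.

Base case: h_1 = 4, and 3·2^1 + (-2)^1 = 6 − 2 = 4.
Assume h_k = 3·2^k + (-2)^k for some k ≥ 1.
Then h_{k+1} = 2h_k − 4·(-2)^k = 2·(3·2^k + (-2)^k) − 4·(-2)^k = 3·2^{k+1} + 2·(-2)^k − 4·(-2)^k = 3·2^{k+1} − 2·(-2)^k = 3·2^{k+1} + (-2)^{k+1}.
Hence h_n = 3·2^n + (-2)^n for every n ≥ 1, by induction.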